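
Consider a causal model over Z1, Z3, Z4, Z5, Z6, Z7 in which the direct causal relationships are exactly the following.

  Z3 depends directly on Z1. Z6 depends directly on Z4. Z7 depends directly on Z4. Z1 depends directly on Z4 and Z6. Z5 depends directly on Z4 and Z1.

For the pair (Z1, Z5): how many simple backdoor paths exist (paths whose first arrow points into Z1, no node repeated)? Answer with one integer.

A backdoor path from Z1 to Z5 is any simple undirected path whose first edge points into Z1 (i.e. leaves Z1 via a parent).
Parents of Z1: {Z4, Z6}.
Enumerating:
  P1: Z1 <- Z4 -> Z5
  P2: Z1 <- Z6 <- Z4 -> Z5
That exhausts the simple backdoor paths. Count: 2.

2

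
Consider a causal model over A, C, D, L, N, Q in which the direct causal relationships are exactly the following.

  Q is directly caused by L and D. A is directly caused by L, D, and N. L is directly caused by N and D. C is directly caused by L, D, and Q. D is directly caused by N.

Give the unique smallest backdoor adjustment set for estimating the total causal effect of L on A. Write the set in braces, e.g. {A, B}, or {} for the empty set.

Variables eligible for adjustment (non-descendants of L, excluding L and A): {D, N}.
Backdoor paths from L to A:
  P1: L <- N -> D -> A
  P2: L <- N -> A
  P3: L <- D <- N -> A
  P4: L <- D -> A
The empty set is not sufficient: P1 (L <- N -> D -> A) has no collider blocking it and no conditioned non-collider, so it is open.
Try {D, N}:
  P1: blocked at fork node N ∈ conditioning set.
  P2: blocked at fork node N ∈ conditioning set.
  P3: blocked at chain node D ∈ conditioning set.
  P4: blocked at fork node D ∈ conditioning set.
{D, N} contains no descendant of L and blocks every backdoor path.
Every element of {D, N} is needed (dropping D leaves P4 open; dropping N leaves P2 open), so no proper subset is valid.
Among all size-2 subsets of the eligible variables, only {D, N} blocks every backdoor path, so it is the unique smallest valid adjustment set.

{D, N}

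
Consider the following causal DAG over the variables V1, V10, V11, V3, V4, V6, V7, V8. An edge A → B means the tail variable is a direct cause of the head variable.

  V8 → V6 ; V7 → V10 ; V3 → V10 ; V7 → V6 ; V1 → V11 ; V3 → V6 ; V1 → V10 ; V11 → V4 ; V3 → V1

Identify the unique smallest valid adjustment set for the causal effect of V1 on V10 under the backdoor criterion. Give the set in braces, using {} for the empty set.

{V3}

Variables eligible for adjustment (non-descendants of V1, excluding V1 and V10): {V3, V6, V7, V8}.
Backdoor paths from V1 to V10:
  P1: V1 <- V3 -> V6 <- V7 -> V10
  P2: V1 <- V3 -> V10
The empty set is not sufficient: P2 (V1 <- V3 -> V10) has no collider blocking it and no conditioned non-collider, so it is open.
Try {V3}:
  P1: blocked at fork node V3 ∈ conditioning set.
  P2: blocked at fork node V3 ∈ conditioning set.
{V3} contains no descendant of V1 and blocks every backdoor path.
No other singleton works — e.g. {V7} leaves P2 open — so {V3} is the unique smallest valid adjustment set.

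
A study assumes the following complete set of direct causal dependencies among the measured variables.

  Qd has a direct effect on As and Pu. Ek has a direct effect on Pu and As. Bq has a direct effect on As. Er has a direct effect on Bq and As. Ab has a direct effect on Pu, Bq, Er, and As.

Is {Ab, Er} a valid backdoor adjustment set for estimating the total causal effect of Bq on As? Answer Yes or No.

Yes

Backdoor paths from Bq to As (paths whose first edge points into Bq):
  P1: Bq <- Ab -> Er -> As
  P2: Bq <- Ab -> As
  P3: Bq <- Ab -> Pu <- Ek -> As
  P4: Bq <- Ab -> Pu <- Qd -> As
  P5: Bq <- Er <- Ab -> As
  P6: Bq <- Er <- Ab -> Pu <- Ek -> As
  P7: Bq <- Er <- Ab -> Pu <- Qd -> As
  P8: Bq <- Er -> As
Condition 1 (no descendant of Bq in the set): holds — descendants of Bq are {As}; none are in {Ab, Er}.
Condition 2 (every backdoor path blocked by {Ab, Er}):
  P1: blocked at fork node Ab ∈ conditioning set.
  P2: blocked at fork node Ab ∈ conditioning set.
  P3: blocked at fork node Ab ∈ conditioning set.
  P4: blocked at fork node Ab ∈ conditioning set.
  P5: blocked at chain node Er ∈ conditioning set.
  P6: blocked at chain node Er ∈ conditioning set.
  P7: blocked at chain node Er ∈ conditioning set.
  P8: blocked at fork node Er ∈ conditioning set.
{Ab, Er} satisfies the backdoor criterion.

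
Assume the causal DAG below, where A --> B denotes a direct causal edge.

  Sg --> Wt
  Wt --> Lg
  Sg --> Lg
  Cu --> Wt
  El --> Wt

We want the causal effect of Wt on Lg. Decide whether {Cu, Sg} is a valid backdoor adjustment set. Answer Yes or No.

Backdoor paths from Wt to Lg (paths whose first edge points into Wt):
  P1: Wt <- Sg -> Lg
Condition 1 (no descendant of Wt in the set): holds — descendants of Wt are {Lg}; none are in {Cu, Sg}.
Condition 2 (every backdoor path blocked by {Cu, Sg}):
  P1: blocked at fork node Sg ∈ conditioning set.
{Cu, Sg} satisfies the backdoor criterion.

Yes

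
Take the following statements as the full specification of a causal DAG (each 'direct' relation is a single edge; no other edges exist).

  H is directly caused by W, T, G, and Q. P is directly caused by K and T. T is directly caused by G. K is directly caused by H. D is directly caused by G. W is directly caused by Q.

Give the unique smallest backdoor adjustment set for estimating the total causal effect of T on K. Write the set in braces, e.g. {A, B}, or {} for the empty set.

{G}

Variables eligible for adjustment (non-descendants of T, excluding T and K): {D, G, Q, W}.
Backdoor paths from T to K:
  P1: T <- G -> H -> K
The empty set is not sufficient: P1 (T <- G -> H -> K) has no collider blocking it and no conditioned non-collider, so it is open.
Try {G}:
  P1: blocked at fork node G ∈ conditioning set.
{G} contains no descendant of T and blocks every backdoor path.
No other singleton works — e.g. {D} leaves P1 open — so {G} is the unique smallest valid adjustment set.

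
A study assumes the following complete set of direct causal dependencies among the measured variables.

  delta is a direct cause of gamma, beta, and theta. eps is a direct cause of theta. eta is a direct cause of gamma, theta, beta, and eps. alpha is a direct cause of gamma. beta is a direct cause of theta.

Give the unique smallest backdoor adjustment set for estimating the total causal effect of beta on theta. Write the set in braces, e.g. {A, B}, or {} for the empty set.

Variables eligible for adjustment (non-descendants of beta, excluding beta and theta): {alpha, delta, eps, eta, gamma}.
Backdoor paths from beta to theta:
  P1: beta <- eta -> eps -> theta
  P2: beta <- eta -> gamma <- delta -> theta
  P3: beta <- eta -> theta
  P4: beta <- delta -> gamma <- eta -> eps -> theta
  P5: beta <- delta -> gamma <- eta -> theta
  P6: beta <- delta -> theta
The empty set is not sufficient: P1 (beta <- eta -> eps -> theta) has no collider blocking it and no conditioned non-collider, so it is open.
Try {delta, eta}:
  P1: blocked at fork node eta ∈ conditioning set.
  P2: blocked at fork node eta ∈ conditioning set.
  P3: blocked at fork node eta ∈ conditioning set.
  P4: blocked at fork node delta ∈ conditioning set.
  P5: blocked at fork node delta ∈ conditioning set.
  P6: blocked at fork node delta ∈ conditioning set.
{delta, eta} contains no descendant of beta and blocks every backdoor path.
Every element of {delta, eta} is needed (dropping delta leaves P6 open; dropping eta leaves P1 open), so no proper subset is valid.
Among all size-2 subsets of the eligible variables, only {delta, eta} blocks every backdoor path, so it is the unique smallest valid adjustment set.

{delta, eta}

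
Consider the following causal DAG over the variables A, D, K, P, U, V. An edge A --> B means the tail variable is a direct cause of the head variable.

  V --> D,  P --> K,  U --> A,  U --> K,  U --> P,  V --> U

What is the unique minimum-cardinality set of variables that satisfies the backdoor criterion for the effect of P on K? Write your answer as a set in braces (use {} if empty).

{U}

Variables eligible for adjustment (non-descendants of P, excluding P and K): {A, D, U, V}.
Backdoor paths from P to K:
  P1: P <- U -> K
The empty set is not sufficient: P1 (P <- U -> K) has no collider blocking it and no conditioned non-collider, so it is open.
Try {U}:
  P1: blocked at fork node U ∈ conditioning set.
{U} contains no descendant of P and blocks every backdoor path.
No other singleton works — e.g. {V} leaves P1 open — so {U} is the unique smallest valid adjustment set.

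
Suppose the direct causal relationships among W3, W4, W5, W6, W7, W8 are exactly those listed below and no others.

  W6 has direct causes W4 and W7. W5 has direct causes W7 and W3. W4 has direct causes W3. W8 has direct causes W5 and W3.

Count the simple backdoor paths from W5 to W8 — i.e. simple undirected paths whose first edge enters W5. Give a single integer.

A backdoor path from W5 to W8 is any simple undirected path whose first edge points into W5 (i.e. leaves W5 via a parent).
Parents of W5: {W3, W7}.
Enumerating:
  P1: W5 <- W7 -> W6 <- W4 <- W3 -> W8
  P2: W5 <- W3 -> W8
That exhausts the simple backdoor paths. Count: 2.

2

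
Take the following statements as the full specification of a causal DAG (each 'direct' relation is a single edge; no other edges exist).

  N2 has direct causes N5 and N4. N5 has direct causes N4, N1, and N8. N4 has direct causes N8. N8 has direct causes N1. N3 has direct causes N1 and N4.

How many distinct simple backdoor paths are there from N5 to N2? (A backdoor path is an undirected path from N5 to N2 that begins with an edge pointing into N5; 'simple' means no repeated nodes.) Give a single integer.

5

A backdoor path from N5 to N2 is any simple undirected path whose first edge points into N5 (i.e. leaves N5 via a parent).
Parents of N5: {N1, N4, N8}.
Enumerating:
  P1: N5 <- N1 -> N8 -> N4 -> N2
  P2: N5 <- N1 -> N3 <- N4 -> N2
  P3: N5 <- N8 <- N1 -> N3 <- N4 -> N2
  P4: N5 <- N8 -> N4 -> N2
  P5: N5 <- N4 -> N2
That exhausts the simple backdoor paths. Count: 5.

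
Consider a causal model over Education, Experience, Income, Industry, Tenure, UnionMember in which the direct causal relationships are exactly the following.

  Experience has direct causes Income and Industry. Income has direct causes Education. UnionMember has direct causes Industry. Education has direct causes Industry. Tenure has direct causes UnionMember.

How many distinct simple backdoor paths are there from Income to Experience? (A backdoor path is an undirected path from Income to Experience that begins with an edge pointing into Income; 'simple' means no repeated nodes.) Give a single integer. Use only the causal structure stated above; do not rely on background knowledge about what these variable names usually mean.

A backdoor path from Income to Experience is any simple undirected path whose first edge points into Income (i.e. leaves Income via a parent).
Parents of Income: {Education}.
Enumerating:
  P1: Income <- Education <- Industry -> Experience
That exhausts the simple backdoor paths. Count: 1.

1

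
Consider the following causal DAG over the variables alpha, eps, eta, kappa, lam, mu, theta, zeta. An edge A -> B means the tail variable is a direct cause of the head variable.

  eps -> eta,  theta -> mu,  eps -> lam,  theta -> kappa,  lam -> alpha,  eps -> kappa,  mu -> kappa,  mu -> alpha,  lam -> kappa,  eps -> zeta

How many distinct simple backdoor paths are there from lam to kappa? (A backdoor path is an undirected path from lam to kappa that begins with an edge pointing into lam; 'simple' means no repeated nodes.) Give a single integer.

A backdoor path from lam to kappa is any simple undirected path whose first edge points into lam (i.e. leaves lam via a parent).
Parents of lam: {eps}.
Enumerating:
  P1: lam <- eps -> kappa
That exhausts the simple backdoor paths. Count: 1.

1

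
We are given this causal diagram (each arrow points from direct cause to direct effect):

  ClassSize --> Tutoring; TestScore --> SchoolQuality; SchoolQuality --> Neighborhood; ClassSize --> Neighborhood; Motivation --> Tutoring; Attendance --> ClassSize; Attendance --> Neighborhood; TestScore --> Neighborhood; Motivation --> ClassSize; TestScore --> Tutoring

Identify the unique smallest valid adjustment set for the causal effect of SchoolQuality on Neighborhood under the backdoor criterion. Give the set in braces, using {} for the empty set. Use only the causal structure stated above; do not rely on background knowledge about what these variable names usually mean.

{TestScore}

Variables eligible for adjustment (non-descendants of SchoolQuality, excluding SchoolQuality and Neighborhood): {Attendance, ClassSize, Motivation, TestScore, Tutoring}.
Backdoor paths from SchoolQuality to Neighborhood:
  P1: SchoolQuality <- TestScore -> Tutoring <- Motivation -> ClassSize <- Attendance -> Neighborhood
  P2: SchoolQuality <- TestScore -> Tutoring <- Motivation -> ClassSize -> Neighborhood
  P3: SchoolQuality <- TestScore -> Tutoring <- ClassSize <- Attendance -> Neighborhood
  P4: SchoolQuality <- TestScore -> Tutoring <- ClassSize -> Neighborhood
  P5: SchoolQuality <- TestScore -> Neighborhood
The empty set is not sufficient: P5 (SchoolQuality <- TestScore -> Neighborhood) has no collider blocking it and no conditioned non-collider, so it is open.
Try {TestScore}:
  P1: blocked at fork node TestScore ∈ conditioning set.
  P2: blocked at fork node TestScore ∈ conditioning set.
  P3: blocked at fork node TestScore ∈ conditioning set.
  P4: blocked at fork node TestScore ∈ conditioning set.
  P5: blocked at fork node TestScore ∈ conditioning set.
{TestScore} contains no descendant of SchoolQuality and blocks every backdoor path.
No other singleton works — e.g. {Motivation} leaves P5 open — so {TestScore} is the unique smallest valid adjustment set.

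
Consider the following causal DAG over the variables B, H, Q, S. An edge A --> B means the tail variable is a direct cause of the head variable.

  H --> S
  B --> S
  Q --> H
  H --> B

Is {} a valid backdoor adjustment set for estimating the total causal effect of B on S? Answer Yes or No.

Backdoor paths from B to S (paths whose first edge points into B):
  P1: B <- H -> S
Condition 1 (no descendant of B in the set): holds — descendants of B are {S}; none are in {}.
Condition 2 (every backdoor path blocked by {}):
  P1: open — no interior node is in the conditioning set.
{} does not satisfy the backdoor criterion.

No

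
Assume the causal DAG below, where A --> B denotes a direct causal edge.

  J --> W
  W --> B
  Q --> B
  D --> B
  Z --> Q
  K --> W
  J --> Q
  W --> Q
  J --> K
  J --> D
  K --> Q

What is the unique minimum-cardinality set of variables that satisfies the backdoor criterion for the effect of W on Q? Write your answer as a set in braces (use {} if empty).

{J, K}

Variables eligible for adjustment (non-descendants of W, excluding W and Q): {D, J, K, Z}.
Backdoor paths from W to Q:
  P1: W <- J -> K -> Q
  P2: W <- J -> D -> B <- Q
  P3: W <- J -> Q
  P4: W <- K <- J -> D -> B <- Q
  P5: W <- K <- J -> Q
  P6: W <- K -> Q
The empty set is not sufficient: P1 (W <- J -> K -> Q) has no collider blocking it and no conditioned non-collider, so it is open.
Try {J, K}:
  P1: blocked at fork node J ∈ conditioning set.
  P2: blocked at fork node J ∈ conditioning set.
  P3: blocked at fork node J ∈ conditioning set.
  P4: blocked at chain node K ∈ conditioning set.
  P5: blocked at chain node K ∈ conditioning set.
  P6: blocked at fork node K ∈ conditioning set.
{J, K} contains no descendant of W and blocks every backdoor path.
Every element of {J, K} is needed (dropping J leaves P3 open; dropping K leaves P6 open), so no proper subset is valid.
Among all size-2 subsets of the eligible variables, only {J, K} blocks every backdoor path, so it is the unique smallest valid adjustment set.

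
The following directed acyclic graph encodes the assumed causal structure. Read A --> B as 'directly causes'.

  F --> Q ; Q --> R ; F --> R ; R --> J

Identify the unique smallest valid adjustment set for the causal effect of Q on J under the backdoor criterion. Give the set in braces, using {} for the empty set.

{F}

Variables eligible for adjustment (non-descendants of Q, excluding Q and J): {F}.
Backdoor paths from Q to J:
  P1: Q <- F -> R -> J
The empty set is not sufficient: P1 (Q <- F -> R -> J) has no collider blocking it and no conditioned non-collider, so it is open.
Try {F}:
  P1: blocked at fork node F ∈ conditioning set.
{F} contains no descendant of Q and blocks every backdoor path.
{F} is the unique smallest valid adjustment set.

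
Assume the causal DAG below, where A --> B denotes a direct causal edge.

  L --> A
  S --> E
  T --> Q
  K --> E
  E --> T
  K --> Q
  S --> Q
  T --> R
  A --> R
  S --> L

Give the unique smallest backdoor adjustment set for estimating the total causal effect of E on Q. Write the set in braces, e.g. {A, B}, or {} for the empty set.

Variables eligible for adjustment (non-descendants of E, excluding E and Q): {A, K, L, S}.
Backdoor paths from E to Q:
  P1: E <- S -> L -> A -> R <- T -> Q
  P2: E <- S -> Q
  P3: E <- K -> Q
The empty set is not sufficient: P2 (E <- S -> Q) has no collider blocking it and no conditioned non-collider, so it is open.
Try {K, S}:
  P1: blocked at fork node S ∈ conditioning set.
  P2: blocked at fork node S ∈ conditioning set.
  P3: blocked at fork node K ∈ conditioning set.
{K, S} contains no descendant of E and blocks every backdoor path.
Every element of {K, S} is needed (dropping K leaves P3 open; dropping S leaves P2 open), so no proper subset is valid.
Among all size-2 subsets of the eligible variables, only {K, S} blocks every backdoor path, so it is the unique smallest valid adjustment set.

{K, S}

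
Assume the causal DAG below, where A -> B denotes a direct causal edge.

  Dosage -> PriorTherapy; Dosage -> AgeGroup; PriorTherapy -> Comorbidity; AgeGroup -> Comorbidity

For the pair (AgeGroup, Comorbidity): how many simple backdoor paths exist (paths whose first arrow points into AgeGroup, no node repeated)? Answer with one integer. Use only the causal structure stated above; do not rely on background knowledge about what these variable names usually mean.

1

A backdoor path from AgeGroup to Comorbidity is any simple undirected path whose first edge points into AgeGroup (i.e. leaves AgeGroup via a parent).
Parents of AgeGroup: {Dosage}.
Enumerating:
  P1: AgeGroup <- Dosage -> PriorTherapy -> Comorbidity
That exhausts the simple backdoor paths. Count: 1.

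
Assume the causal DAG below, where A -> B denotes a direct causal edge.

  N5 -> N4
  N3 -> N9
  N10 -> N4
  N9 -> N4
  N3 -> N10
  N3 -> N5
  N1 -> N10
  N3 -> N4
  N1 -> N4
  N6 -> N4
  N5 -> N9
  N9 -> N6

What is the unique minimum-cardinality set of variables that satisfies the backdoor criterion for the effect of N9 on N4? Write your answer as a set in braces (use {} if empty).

{N3, N5}

Variables eligible for adjustment (non-descendants of N9, excluding N9 and N4): {N1, N10, N3, N5}.
Backdoor paths from N9 to N4:
  P1: N9 <- N3 -> N5 -> N4
  P2: N9 <- N3 -> N10 <- N1 -> N4
  P3: N9 <- N3 -> N10 -> N4
  P4: N9 <- N3 -> N4
  P5: N9 <- N5 <- N3 -> N10 <- N1 -> N4
  P6: N9 <- N5 <- N3 -> N10 -> N4
  P7: N9 <- N5 <- N3 -> N4
  P8: N9 <- N5 -> N4
The empty set is not sufficient: P1 (N9 <- N3 -> N5 -> N4) has no collider blocking it and no conditioned non-collider, so it is open.
Try {N3, N5}:
  P1: blocked at fork node N3 ∈ conditioning set.
  P2: blocked at fork node N3 ∈ conditioning set.
  P3: blocked at fork node N3 ∈ conditioning set.
  P4: blocked at fork node N3 ∈ conditioning set.
  P5: blocked at chain node N5 ∈ conditioning set.
  P6: blocked at chain node N5 ∈ conditioning set.
  P7: blocked at chain node N5 ∈ conditioning set.
  P8: blocked at fork node N5 ∈ conditioning set.
{N3, N5} contains no descendant of N9 and blocks every backdoor path.
Every element of {N3, N5} is needed (dropping N3 leaves P3 open; dropping N5 leaves P8 open), so no proper subset is valid.
Among all size-2 subsets of the eligible variables, only {N3, N5} blocks every backdoor path, so it is the unique smallest valid adjustment set.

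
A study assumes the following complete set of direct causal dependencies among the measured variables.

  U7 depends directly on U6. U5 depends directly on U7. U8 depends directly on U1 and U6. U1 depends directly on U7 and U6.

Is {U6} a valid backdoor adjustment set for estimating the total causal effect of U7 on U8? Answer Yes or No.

Backdoor paths from U7 to U8 (paths whose first edge points into U7):
  P1: U7 <- U6 -> U1 -> U8
  P2: U7 <- U6 -> U8
Condition 1 (no descendant of U7 in the set): holds — descendants of U7 are {U1, U5, U8}; none are in {U6}.
Condition 2 (every backdoor path blocked by {U6}):
  P1: blocked at fork node U6 ∈ conditioning set.
  P2: blocked at fork node U6 ∈ conditioning set.
{U6} satisfies the backdoor criterion.

Yes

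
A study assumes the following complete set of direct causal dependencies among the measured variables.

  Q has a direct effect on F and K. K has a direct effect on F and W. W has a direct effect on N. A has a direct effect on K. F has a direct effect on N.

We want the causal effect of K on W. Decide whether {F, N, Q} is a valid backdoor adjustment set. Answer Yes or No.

Backdoor paths from K to W (paths whose first edge points into K):
  P1: K <- Q -> F -> N <- W
Condition 1 (no descendant of K in the set): FAILS — F and N are descendants of K.
Condition 2 (every backdoor path blocked by {F, N, Q}):
  P1: blocked at fork node Q ∈ conditioning set.
{F, N, Q} does not satisfy the backdoor criterion.

No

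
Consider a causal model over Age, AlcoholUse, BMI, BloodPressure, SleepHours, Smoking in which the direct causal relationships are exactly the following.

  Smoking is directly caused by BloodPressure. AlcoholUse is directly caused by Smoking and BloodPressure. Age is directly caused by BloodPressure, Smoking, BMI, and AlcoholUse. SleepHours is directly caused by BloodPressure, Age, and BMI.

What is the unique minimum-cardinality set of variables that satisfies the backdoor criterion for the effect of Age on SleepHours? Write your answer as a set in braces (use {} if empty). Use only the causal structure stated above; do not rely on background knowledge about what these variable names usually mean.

{BMI, BloodPressure}

Variables eligible for adjustment (non-descendants of Age, excluding Age and SleepHours): {AlcoholUse, BMI, BloodPressure, Smoking}.
Backdoor paths from Age to SleepHours:
  P1: Age <- BMI -> SleepHours
  P2: Age <- BloodPressure -> SleepHours
  P3: Age <- Smoking <- BloodPressure -> SleepHours
  P4: Age <- Smoking -> AlcoholUse <- BloodPressure -> SleepHours
  P5: Age <- AlcoholUse <- BloodPressure -> SleepHours
  P6: Age <- AlcoholUse <- Smoking <- BloodPressure -> SleepHours
The empty set is not sufficient: P1 (Age <- BMI -> SleepHours) has no collider blocking it and no conditioned non-collider, so it is open.
Try {BMI, BloodPressure}:
  P1: blocked at fork node BMI ∈ conditioning set.
  P2: blocked at fork node BloodPressure ∈ conditioning set.
  P3: blocked at fork node BloodPressure ∈ conditioning set.
  P4: blocked at collider AlcoholUse (neither it nor any descendant is in the conditioning set).
  P5: blocked at fork node BloodPressure ∈ conditioning set.
  P6: blocked at fork node BloodPressure ∈ conditioning set.
{BMI, BloodPressure} contains no descendant of Age and blocks every backdoor path.
Every element of {BMI, BloodPressure} is needed (dropping BMI leaves P1 open; dropping BloodPressure leaves P2 open), so no proper subset is valid.
Among all size-2 subsets of the eligible variables, only {BMI, BloodPressure} blocks every backdoor path, so it is the unique smallest valid adjustment set.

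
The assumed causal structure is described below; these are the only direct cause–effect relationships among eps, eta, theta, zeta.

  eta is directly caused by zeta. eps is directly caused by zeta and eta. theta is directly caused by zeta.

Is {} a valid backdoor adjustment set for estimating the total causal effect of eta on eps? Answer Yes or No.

Backdoor paths from eta to eps (paths whose first edge points into eta):
  P1: eta <- zeta -> eps
Condition 1 (no descendant of eta in the set): holds — descendants of eta are {eps}; none are in {}.
Condition 2 (every backdoor path blocked by {}):
  P1: open — no interior node is in the conditioning set.
{} does not satisfy the backdoor criterion.

No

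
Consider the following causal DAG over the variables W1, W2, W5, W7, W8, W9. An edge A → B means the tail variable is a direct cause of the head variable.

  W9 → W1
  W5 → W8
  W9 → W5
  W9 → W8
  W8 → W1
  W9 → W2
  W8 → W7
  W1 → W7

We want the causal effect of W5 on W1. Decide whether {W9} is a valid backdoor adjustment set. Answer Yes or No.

Yes

Backdoor paths from W5 to W1 (paths whose first edge points into W5):
  P1: W5 <- W9 -> W8 -> W1
  P2: W5 <- W9 -> W8 -> W7 <- W1
  P3: W5 <- W9 -> W1
Condition 1 (no descendant of W5 in the set): holds — descendants of W5 are {W1, W7, W8}; none are in {W9}.
Condition 2 (every backdoor path blocked by {W9}):
  P1: blocked at fork node W9 ∈ conditioning set.
  P2: blocked at fork node W9 ∈ conditioning set.
  P3: blocked at fork node W9 ∈ conditioning set.
{W9} satisfies the backdoor criterion.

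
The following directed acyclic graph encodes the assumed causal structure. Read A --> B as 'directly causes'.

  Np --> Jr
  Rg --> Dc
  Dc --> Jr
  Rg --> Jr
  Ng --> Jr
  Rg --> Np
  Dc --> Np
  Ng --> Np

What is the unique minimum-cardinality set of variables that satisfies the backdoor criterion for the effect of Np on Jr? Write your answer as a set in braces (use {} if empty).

{Dc, Ng, Rg}

Variables eligible for adjustment (non-descendants of Np, excluding Np and Jr): {Dc, Ng, Rg}.
Backdoor paths from Np to Jr:
  P1: Np <- Ng -> Jr
  P2: Np <- Rg -> Dc -> Jr
  P3: Np <- Rg -> Jr
  P4: Np <- Dc <- Rg -> Jr
  P5: Np <- Dc -> Jr
The empty set is not sufficient: P1 (Np <- Ng -> Jr) has no collider blocking it and no conditioned non-collider, so it is open.
Try {Dc, Ng, Rg}:
  P1: blocked at fork node Ng ∈ conditioning set.
  P2: blocked at fork node Rg ∈ conditioning set.
  P3: blocked at fork node Rg ∈ conditioning set.
  P4: blocked at chain node Dc ∈ conditioning set.
  P5: blocked at fork node Dc ∈ conditioning set.
{Dc, Ng, Rg} contains no descendant of Np and blocks every backdoor path.
Every element of {Dc, Ng, Rg} is needed (dropping Dc leaves P5 open; dropping Ng leaves P1 open; dropping Rg leaves P3 open), so no proper subset is valid.
Among all size-3 subsets of the eligible variables, only {Dc, Ng, Rg} blocks every backdoor path, so it is the unique smallest valid adjustment set.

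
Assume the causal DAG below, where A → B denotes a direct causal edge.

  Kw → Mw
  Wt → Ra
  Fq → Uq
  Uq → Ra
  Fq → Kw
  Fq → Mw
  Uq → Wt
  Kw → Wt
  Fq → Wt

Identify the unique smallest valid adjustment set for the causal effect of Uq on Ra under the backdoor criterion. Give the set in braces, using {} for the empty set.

Variables eligible for adjustment (non-descendants of Uq, excluding Uq and Ra): {Fq, Kw, Mw}.
Backdoor paths from Uq to Ra:
  P1: Uq <- Fq -> Kw -> Wt -> Ra
  P2: Uq <- Fq -> Mw <- Kw -> Wt -> Ra
  P3: Uq <- Fq -> Wt -> Ra
The empty set is not sufficient: P1 (Uq <- Fq -> Kw -> Wt -> Ra) has no collider blocking it and no conditioned non-collider, so it is open.
Try {Fq}:
  P1: blocked at fork node Fq ∈ conditioning set.
  P2: blocked at fork node Fq ∈ conditioning set.
  P3: blocked at fork node Fq ∈ conditioning set.
{Fq} contains no descendant of Uq and blocks every backdoor path.
No other singleton works — e.g. {Kw} leaves P3 open — so {Fq} is the unique smallest valid adjustment set.

{Fq}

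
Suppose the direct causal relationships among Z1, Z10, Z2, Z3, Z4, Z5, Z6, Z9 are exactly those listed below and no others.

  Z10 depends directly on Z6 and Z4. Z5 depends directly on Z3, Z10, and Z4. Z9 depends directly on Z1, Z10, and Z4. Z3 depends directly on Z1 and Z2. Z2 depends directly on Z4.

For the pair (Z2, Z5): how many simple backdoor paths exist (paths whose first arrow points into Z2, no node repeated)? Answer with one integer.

A backdoor path from Z2 to Z5 is any simple undirected path whose first edge points into Z2 (i.e. leaves Z2 via a parent).
Parents of Z2: {Z4}.
Enumerating:
  P1: Z2 <- Z4 -> Z10 -> Z9 <- Z1 -> Z3 -> Z5
  P2: Z2 <- Z4 -> Z10 -> Z5
  P3: Z2 <- Z4 -> Z9 <- Z1 -> Z3 -> Z5
  P4: Z2 <- Z4 -> Z9 <- Z10 -> Z5
  P5: Z2 <- Z4 -> Z5
That exhausts the simple backdoor paths. Count: 5.

5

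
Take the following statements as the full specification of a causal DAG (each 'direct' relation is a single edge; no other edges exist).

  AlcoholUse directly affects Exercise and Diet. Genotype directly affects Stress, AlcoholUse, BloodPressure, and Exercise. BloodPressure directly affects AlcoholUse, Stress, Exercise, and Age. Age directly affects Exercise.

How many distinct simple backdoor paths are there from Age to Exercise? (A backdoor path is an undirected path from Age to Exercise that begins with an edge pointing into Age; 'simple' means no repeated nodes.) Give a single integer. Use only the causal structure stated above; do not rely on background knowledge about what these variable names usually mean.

A backdoor path from Age to Exercise is any simple undirected path whose first edge points into Age (i.e. leaves Age via a parent).
Parents of Age: {BloodPressure}.
Enumerating:
  P1: Age <- BloodPressure <- Genotype -> AlcoholUse -> Exercise
  P2: Age <- BloodPressure <- Genotype -> Exercise
  P3: Age <- BloodPressure -> AlcoholUse <- Genotype -> Exercise
  P4: Age <- BloodPressure -> AlcoholUse -> Exercise
  P5: Age <- BloodPressure -> Exercise
  P6: Age <- BloodPressure -> Stress <- Genotype -> AlcoholUse -> Exercise
  P7: Age <- BloodPressure -> Stress <- Genotype -> Exercise
That exhausts the simple backdoor paths. Count: 7.

7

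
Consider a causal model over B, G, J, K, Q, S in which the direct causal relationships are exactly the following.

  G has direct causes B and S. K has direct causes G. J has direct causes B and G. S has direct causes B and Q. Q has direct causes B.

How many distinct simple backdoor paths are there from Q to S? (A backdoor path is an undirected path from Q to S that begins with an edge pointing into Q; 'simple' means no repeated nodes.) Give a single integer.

3

A backdoor path from Q to S is any simple undirected path whose first edge points into Q (i.e. leaves Q via a parent).
Parents of Q: {B}.
Enumerating:
  P1: Q <- B -> S
  P2: Q <- B -> G <- S
  P3: Q <- B -> J <- G <- S
That exhausts the simple backdoor paths. Count: 3.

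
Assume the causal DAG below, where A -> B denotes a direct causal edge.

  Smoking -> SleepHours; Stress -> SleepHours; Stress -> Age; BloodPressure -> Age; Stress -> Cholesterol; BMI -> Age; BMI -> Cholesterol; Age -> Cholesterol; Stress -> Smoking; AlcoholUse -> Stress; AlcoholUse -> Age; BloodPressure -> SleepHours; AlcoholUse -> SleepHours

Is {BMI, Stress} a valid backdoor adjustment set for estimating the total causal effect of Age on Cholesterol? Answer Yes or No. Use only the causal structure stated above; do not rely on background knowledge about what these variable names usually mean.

Yes

Backdoor paths from Age to Cholesterol (paths whose first edge points into Age):
  P1: Age <- AlcoholUse -> Stress -> Cholesterol
  P2: Age <- AlcoholUse -> SleepHours <- Stress -> Cholesterol
  P3: Age <- AlcoholUse -> SleepHours <- Smoking <- Stress -> Cholesterol
  P4: Age <- BloodPressure -> SleepHours <- AlcoholUse -> Stress -> Cholesterol
  P5: Age <- BloodPressure -> SleepHours <- Stress -> Cholesterol
  P6: Age <- BloodPressure -> SleepHours <- Smoking <- Stress -> Cholesterol
  P7: Age <- BMI -> Cholesterol
  P8: Age <- Stress -> Cholesterol
Condition 1 (no descendant of Age in the set): holds — descendants of Age are {Cholesterol}; none are in {BMI, Stress}.
Condition 2 (every backdoor path blocked by {BMI, Stress}):
  P1: blocked at chain node Stress ∈ conditioning set.
  P2: blocked at collider SleepHours (neither it nor any descendant is in the conditioning set).
  P3: blocked at collider SleepHours (neither it nor any descendant is in the conditioning set).
  P4: blocked at collider SleepHours (neither it nor any descendant is in the conditioning set).
  P5: blocked at collider SleepHours (neither it nor any descendant is in the conditioning set).
  P6: blocked at collider SleepHours (neither it nor any descendant is in the conditioning set).
  P7: blocked at fork node BMI ∈ conditioning set.
  P8: blocked at fork node Stress ∈ conditioning set.
{BMI, Stress} satisfies the backdoor criterion.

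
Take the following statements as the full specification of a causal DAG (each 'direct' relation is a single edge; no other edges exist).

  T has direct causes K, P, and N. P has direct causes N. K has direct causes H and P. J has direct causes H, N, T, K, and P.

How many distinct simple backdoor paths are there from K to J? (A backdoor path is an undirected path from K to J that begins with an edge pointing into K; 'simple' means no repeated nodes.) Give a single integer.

6

A backdoor path from K to J is any simple undirected path whose first edge points into K (i.e. leaves K via a parent).
Parents of K: {H, P}.
Enumerating:
  P1: K <- H -> J
  P2: K <- P <- N -> T -> J
  P3: K <- P <- N -> J
  P4: K <- P -> T <- N -> J
  P5: K <- P -> T -> J
  P6: K <- P -> J
That exhausts the simple backdoor paths. Count: 6.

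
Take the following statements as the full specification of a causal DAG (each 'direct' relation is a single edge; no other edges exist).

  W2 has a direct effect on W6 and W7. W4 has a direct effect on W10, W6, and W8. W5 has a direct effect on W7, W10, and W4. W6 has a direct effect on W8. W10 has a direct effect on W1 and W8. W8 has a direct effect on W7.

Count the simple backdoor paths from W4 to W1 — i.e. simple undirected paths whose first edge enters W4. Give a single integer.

3

A backdoor path from W4 to W1 is any simple undirected path whose first edge points into W4 (i.e. leaves W4 via a parent).
Parents of W4: {W5}.
Enumerating:
  P1: W4 <- W5 -> W10 -> W1
  P2: W4 <- W5 -> W7 <- W2 -> W6 -> W8 <- W10 -> W1
  P3: W4 <- W5 -> W7 <- W8 <- W10 -> W1
That exhausts the simple backdoor paths. Count: 3.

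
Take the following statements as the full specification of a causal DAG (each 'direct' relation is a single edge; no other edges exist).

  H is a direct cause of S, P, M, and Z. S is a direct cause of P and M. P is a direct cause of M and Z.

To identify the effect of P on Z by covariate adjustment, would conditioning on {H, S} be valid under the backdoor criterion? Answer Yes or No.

Backdoor paths from P to Z (paths whose first edge points into P):
  P1: P <- H -> Z
  P2: P <- S <- H -> Z
  P3: P <- S -> M <- H -> Z
Condition 1 (no descendant of P in the set): holds — descendants of P are {M, Z}; none are in {H, S}.
Condition 2 (every backdoor path blocked by {H, S}):
  P1: blocked at fork node H ∈ conditioning set.
  P2: blocked at chain node S ∈ conditioning set.
  P3: blocked at fork node S ∈ conditioning set.
{H, S} satisfies the backdoor criterion.

Yes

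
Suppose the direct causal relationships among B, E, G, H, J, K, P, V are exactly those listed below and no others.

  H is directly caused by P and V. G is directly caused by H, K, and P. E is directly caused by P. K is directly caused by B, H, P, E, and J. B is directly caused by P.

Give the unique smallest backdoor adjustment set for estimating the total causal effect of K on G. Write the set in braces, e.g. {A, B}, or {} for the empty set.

Variables eligible for adjustment (non-descendants of K, excluding K and G): {B, E, H, J, P, V}.
Backdoor paths from K to G:
  P1: K <- P -> H -> G
  P2: K <- P -> G
  P3: K <- E <- P -> H -> G
  P4: K <- E <- P -> G
  P5: K <- H <- P -> G
  P6: K <- H -> G
  P7: K <- B <- P -> H -> G
  P8: K <- B <- P -> G
The empty set is not sufficient: P1 (K <- P -> H -> G) has no collider blocking it and no conditioned non-collider, so it is open.
Try {H, P}:
  P1: blocked at fork node P ∈ conditioning set.
  P2: blocked at fork node P ∈ conditioning set.
  P3: blocked at fork node P ∈ conditioning set.
  P4: blocked at fork node P ∈ conditioning set.
  P5: blocked at chain node H ∈ conditioning set.
  P6: blocked at fork node H ∈ conditioning set.
  P7: blocked at fork node P ∈ conditioning set.
  P8: blocked at fork node P ∈ conditioning set.
{H, P} contains no descendant of K and blocks every backdoor path.
Every element of {H, P} is needed (dropping H leaves P6 open; dropping P leaves P2 open), so no proper subset is valid.
Among all size-2 subsets of the eligible variables, only {H, P} blocks every backdoor path, so it is the unique smallest valid adjustment set.

{H, P}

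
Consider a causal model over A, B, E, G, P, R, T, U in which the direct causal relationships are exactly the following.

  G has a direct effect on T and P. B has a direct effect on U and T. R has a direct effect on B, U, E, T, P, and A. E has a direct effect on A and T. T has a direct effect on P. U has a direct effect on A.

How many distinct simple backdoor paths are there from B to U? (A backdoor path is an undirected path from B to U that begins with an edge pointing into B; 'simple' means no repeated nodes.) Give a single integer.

A backdoor path from B to U is any simple undirected path whose first edge points into B (i.e. leaves B via a parent).
Parents of B: {R}.
Enumerating:
  P1: B <- R -> E -> A <- U
  P2: B <- R -> U
  P3: B <- R -> A <- U
  P4: B <- R -> T <- E -> A <- U
  P5: B <- R -> P <- G -> T <- E -> A <- U
  P6: B <- R -> P <- T <- E -> A <- U
That exhausts the simple backdoor paths. Count: 6.

6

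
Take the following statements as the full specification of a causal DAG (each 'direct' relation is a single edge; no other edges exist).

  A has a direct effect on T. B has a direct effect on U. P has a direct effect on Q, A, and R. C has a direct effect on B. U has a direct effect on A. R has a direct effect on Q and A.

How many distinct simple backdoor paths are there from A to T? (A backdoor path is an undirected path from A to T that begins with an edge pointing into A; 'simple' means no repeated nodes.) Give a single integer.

0

A backdoor path from A to T is any simple undirected path whose first edge points into A (i.e. leaves A via a parent).
Parents of A: {P, R, U}.
No simple path from any parent of A reaches T without revisiting A, so there are no backdoor paths.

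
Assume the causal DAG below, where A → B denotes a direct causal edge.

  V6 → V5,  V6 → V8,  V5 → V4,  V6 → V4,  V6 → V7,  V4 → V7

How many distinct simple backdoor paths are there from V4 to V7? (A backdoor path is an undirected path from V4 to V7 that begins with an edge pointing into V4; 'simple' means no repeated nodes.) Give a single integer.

2

A backdoor path from V4 to V7 is any simple undirected path whose first edge points into V4 (i.e. leaves V4 via a parent).
Parents of V4: {V5, V6}.
Enumerating:
  P1: V4 <- V6 -> V7
  P2: V4 <- V5 <- V6 -> V7
That exhausts the simple backdoor paths. Count: 2.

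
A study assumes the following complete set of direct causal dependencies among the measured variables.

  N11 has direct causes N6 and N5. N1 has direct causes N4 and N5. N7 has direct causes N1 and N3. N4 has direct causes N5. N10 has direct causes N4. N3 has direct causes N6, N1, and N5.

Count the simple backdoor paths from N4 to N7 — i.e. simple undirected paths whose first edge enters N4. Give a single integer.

A backdoor path from N4 to N7 is any simple undirected path whose first edge points into N4 (i.e. leaves N4 via a parent).
Parents of N4: {N5}.
Enumerating:
  P1: N4 <- N5 -> N1 -> N3 -> N7
  P2: N4 <- N5 -> N1 -> N7
  P3: N4 <- N5 -> N3 <- N1 -> N7
  P4: N4 <- N5 -> N3 -> N7
  P5: N4 <- N5 -> N11 <- N6 -> N3 <- N1 -> N7
  P6: N4 <- N5 -> N11 <- N6 -> N3 -> N7
That exhausts the simple backdoor paths. Count: 6.

6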